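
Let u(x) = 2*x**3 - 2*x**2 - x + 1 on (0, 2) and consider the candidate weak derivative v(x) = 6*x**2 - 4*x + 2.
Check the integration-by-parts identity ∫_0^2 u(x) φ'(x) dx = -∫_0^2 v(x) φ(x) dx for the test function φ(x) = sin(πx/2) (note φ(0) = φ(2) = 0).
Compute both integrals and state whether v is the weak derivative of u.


LHS = -28/π + 192/π^3, RHS = -40/π + 192/π^3. No, v is not the weak derivative of u.

u(x) = 2*x**3 - 2*x**2 - x + 1, classical derivative u'(x) = 6*x**2 - 4*x - 1.
φ(x) = sin(πx/2), so φ'(x) = π*cos(π*x/2)/2.
Note φ(0) = φ(2) = 0, so the boundary term u·φ vanishes.
LHS = ∫_0^2 u(x) φ'(x) dx = ∫_0^2 (π*x^3*cos(π*x/2) - π*x^2*cos(π*x/2) - π*x*cos(π*x/2)/2 + π*cos(π*x/2)/2) dx. Term by term:
  ∫_0^2 π*cos(π*x/2)/2 dx = 0;  ∫_0^2 π*x^3*cos(π*x/2) dx = -48/π + 192/π^3;  ∫_0^2 -π*x^2*cos(π*x/2) dx = 16/π;
  ∫_0^2 -π*x*cos(π*x/2)/2 dx = 4/π.
Sum: 0 + -48/π + 192/π^3 + 16/π + 4/π = -28/π + 192/π^3.
So LHS = -28/π + 192/π^3.
∫_0^2 v(x) φ(x) dx = ∫_0^2 (6*x^2*sin(π*x/2) - 4*x*sin(π*x/2) + 2*sin(π*x/2)) dx. Term by term:
  ∫_0^2 2*sin(π*x/2) dx = 8/π;  ∫_0^2 -4*x*sin(π*x/2) dx = -16/π;  ∫_0^2 6*x^2*sin(π*x/2) dx = -192/π^3 + 48/π.
Sum: 8/π − 16/π + -192/π^3 + 48/π = -192/π^3 + 40/π.
So RHS = -∫_0^2 v(x) φ(x) dx = -40/π + 192/π^3.
LHS − RHS = 12/π ≠ 0, so the identity fails.
(For a valid weak derivative the identity must hold for EVERY test function, in particular this one. The failure shows v is NOT the weak derivative of u.)
Correct weak derivative would be u'(x) = 6*x**2 - 4*x - 1.


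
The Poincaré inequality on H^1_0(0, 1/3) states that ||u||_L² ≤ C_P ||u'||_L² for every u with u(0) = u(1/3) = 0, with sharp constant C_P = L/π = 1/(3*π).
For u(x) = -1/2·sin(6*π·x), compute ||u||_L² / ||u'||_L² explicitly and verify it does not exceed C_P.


||u||_L² / ||u'||_L² = 1/(6*π) < C_P = 1/(3*π).

u(x) = -1/2·sin(6*π·x), so u'(x) = -3*π*cos(6*π*x).
Writing u(x) = A·sin(kπx/L) with A = -1/2 and k = 2, use ∫_0^L sin²(kπx/L) dx = L/2 and ∫_0^L cos²(kπx/L) dx = L/2.
u² = 1/4·sin²(6*π·x) and (u')² = 9*π^2·cos²(6*π·x), and each of sin², cos² integrates to L/2 = 1/6 over (0, 1/3).
∫_0^1/3 u² dx = 1/24, so ||u||_L² = sqrt(6)/12.
∫_0^1/3 (u')² dx = 3*π^2/2, so ||u'||_L² = sqrt(6)*π/2.
Ratio ||u||_L² / ||u'||_L² = 1/(6*π).
Sharp Poincaré constant on H^1_0(0, 1/3) is C_P = L/π = 1/(3*π), achieved by sin(3*π·x).
This is the k = 2 harmonic; the ratio L/(kπ) is strictly less than C_P = L/π, consistent with the sharp inequality ||u||_L² ≤ C_P ||u'||_L².


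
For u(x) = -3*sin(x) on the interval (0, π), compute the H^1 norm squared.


||u||_{H^1(0,π)}^2 = 9*π

u'(x) = -3*cos(x).
Expand u² and (u')² and integrate term by term on (0, π), using: for integers n ≥ 1, ∫_0^π sin²(nx) dx = ∫_0^π cos²(nx) dx = π/2; for n ≠ n', ∫_0^π sin(nx)sin(n'x) dx = ∫_0^π cos(nx)cos(n'x) dx = 0; and by product-to-sum, ∫_0^π sin(nx)cos(n'x) dx = ½∫_0^π [sin((n+n')x) + sin((n−n')x)] dx, which is 0 when n+n' is even and 2n/(n²−n'²) when n+n' is odd (it need not vanish on (0, π)).
  u² squared terms: (-3)²·∫sin(x)² dx = 9·π/2 = 9*π/2.
  So ∫_0^π u² dx = 9*π/2.
  (u')² squared terms: (-3)²·∫cos(x)² dx = 9·π/2 = 9*π/2.
  So ∫_0^π (u')² dx = 9*π/2.
||u||_{H^1}^2 = (9*π/2) + (9*π/2) = 9*π.


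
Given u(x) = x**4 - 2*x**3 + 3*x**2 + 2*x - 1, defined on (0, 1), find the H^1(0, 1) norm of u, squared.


||u||_{H^1}^2 = 11923/630

The H^1 norm (squared) on an interval (0, L) is
  ||u||_{H^1}^2 = ∫_0^L u(x)^2 dx + ∫_0^L u'(x)^2 dx.
Compute u'(x) = 4*x**3 - 6*x**2 + 6*x + 2.
Then u(x)^2 = x**8 - 4*x**7 + 10*x**6 - 8*x**5 - x**4 + 16*x**3 - 2*x**2 - 4*x + 1 and u'(x)^2 = 16*x**6 - 48*x**5 + 84*x**4 - 56*x**3 + 12*x**2 + 24*x + 4.
Integrate each monomial from 0 to 1 using ∫_0^1 c·x^n dx = c·1^(n+1)/(n+1):
  ∫_0^1 u(x)^2 dx = ∫_0^1 (x^8 - 4*x^7 + 10*x^6 - 8*x^5 - x^4 + 16*x^3 - 2*x^2 - 4*x + 1) dx. Term by term:
    ∫_0^1 x^8 dx = 1/9;  ∫_0^1 -4*x^7 dx = -1/2;  ∫_0^1 10*x^6 dx = 10/7;
    ∫_0^1 -8*x^5 dx = -4/3;  ∫_0^1 -x^4 dx = -1/5;  ∫_0^1 16*x^3 dx = 4;
    ∫_0^1 -2*x^2 dx = -2/3;  ∫_0^1 -4*x dx = -2;  ∫_0^1 1 dx = 1.
  Sum: 1/9 − 1/2 + 10/7 − 4/3 − 1/5 + 4 − 2/3 − 2 + 1 = 1159/630.
  ∫_0^1 u'(x)^2 dx = ∫_0^1 (16*x^6 - 48*x^5 + 84*x^4 - 56*x^3 + 12*x^2 + 24*x + 4) dx. Term by term:
    ∫_0^1 16*x^6 dx = 16/7;  ∫_0^1 -48*x^5 dx = -8;  ∫_0^1 84*x^4 dx = 84/5;
    ∫_0^1 -56*x^3 dx = -14;  ∫_0^1 12*x^2 dx = 4;  ∫_0^1 24*x dx = 12;
    ∫_0^1 4 dx = 4.
  Sum: 16/7 − 8 + 84/5 − 14 + 4 + 12 + 4 = 598/35.
Adding: ||u||_{H^1}^2 = 1159/630 + 598/35 = 11923/630.


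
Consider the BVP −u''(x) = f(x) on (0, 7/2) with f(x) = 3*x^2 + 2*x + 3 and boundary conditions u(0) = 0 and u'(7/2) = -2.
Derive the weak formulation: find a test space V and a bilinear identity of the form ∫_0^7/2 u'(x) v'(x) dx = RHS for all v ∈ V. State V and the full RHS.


V = {v ∈ H^1(0, 7/2) : v(0) = 0} (test functions vanish at x = 0 where u is specified); weak form: ∫_0^7/2 u'v' dx = ∫_0^7/2 (3*x^2 + 2*x + 3) v dx − 2·v(7/2) for all v ∈ V.

Multiply both sides by a test function v and integrate from 0 to 7/2:
  ∫_0^7/2 −u''(x) v(x) dx = ∫_0^7/2 f(x) v(x) dx.
Integrate the LHS by parts once:
  ∫_0^7/2 −u'' v dx = −[u'(x) v(x)]_0^7/2 + ∫_0^7/2 u'(x) v'(x) dx.
Thus ∫_0^7/2 u'(x) v'(x) dx = ∫_0^7/2 f(x) v(x) dx + [u'(x) v(x)]_0^7/2.
Choose V so that boundary terms are either known or forced to vanish.
Mixed BC: u(0) = 0 (Dirichlet) and u'(7/2) = -2 (Neumann). Define V = {v ∈ H^1(0, 7/2) : v(0) = 0}. Then [u' v]_0^7/2 = u'(7/2)·v(7/2) − u'(0)·0 = − 2·v(7/2).
Weak formulation: find u (satisfying any essential BC) such that ∫_0^7/2 u'(x) v'(x) dx = ∫_0^7/2 f v dx − 2·v(7/2) for all v ∈ V (Dirichlet at 0 absorbed into V; Neumann datum at x = 7/2 contributes the boundary term).
Substituting f(x) = 3*x^2 + 2*x + 3, the right-hand side is ∫_0^7/2 (3*x^2 + 2*x + 3) v dx − 2·v(7/2).


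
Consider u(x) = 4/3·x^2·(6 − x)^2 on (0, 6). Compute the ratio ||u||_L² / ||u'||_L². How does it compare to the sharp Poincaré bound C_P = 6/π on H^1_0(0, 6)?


||u||_L² / ||u'||_L² = sqrt(3) < C_P = 6/π.

u(x) = 4/3·x^2·(6 − x)^2, so u'(x) = 16*x*(x - 6)*(x - 3)/3.
u(x) = 4/3·x^2·(6 − x)^2 vanishes at x = 0 and x = 6, so u ∈ H^1_0(0, 6). Differentiate via the product rule and integrate the resulting polynomials term by term.
  ∫_0^6 u² dx = ∫_0^6 (16*x^8/9 - 128*x^7/3 + 384*x^6 - 1536*x^5 + 2304*x^4) dx. Term by term:
    ∫_0^6 16*x^8/9 dx = 1990656;  ∫_0^6 -128*x^7/3 dx = -8957952;  ∫_0^6 384*x^6 dx = 107495424/7;
    ∫_0^6 -1536*x^5 dx = -11943936;  ∫_0^6 2304*x^4 dx = 17915904/5.
  Sum: 1990656 − 8957952 + 107495424/7 − 11943936 + 17915904/5 = 995328/35.
  ∫_0^6 (u')² dx = ∫_0^6 (256*x^6/9 - 512*x^5 + 3328*x^4 - 9216*x^3 + 9216*x^2) dx. Term by term:
    ∫_0^6 256*x^6/9 dx = 7962624/7;  ∫_0^6 -512*x^5 dx = -3981312;  ∫_0^6 3328*x^4 dx = 25878528/5;
    ∫_0^6 -9216*x^3 dx = -2985984;  ∫_0^6 9216*x^2 dx = 663552.
  Sum: 7962624/7 − 3981312 + 25878528/5 − 2985984 + 663552 = 331776/35.
∫_0^6 u² dx = 995328/35, so ||u||_L² = 576*sqrt(105)/35.
∫_0^6 (u')² dx = 331776/35, so ||u'||_L² = 576*sqrt(35)/35.
Ratio ||u||_L² / ||u'||_L² = sqrt(3).
Sharp Poincaré constant on H^1_0(0, 6) is C_P = L/π = 6/π, achieved by sin(π/6·x).
A polynomial bump cannot attain the sharp Poincaré constant (only the first sine eigenfunction does), so the ratio is strictly less than C_P, consistent with ||u||_L² ≤ C_P ||u'||_L².


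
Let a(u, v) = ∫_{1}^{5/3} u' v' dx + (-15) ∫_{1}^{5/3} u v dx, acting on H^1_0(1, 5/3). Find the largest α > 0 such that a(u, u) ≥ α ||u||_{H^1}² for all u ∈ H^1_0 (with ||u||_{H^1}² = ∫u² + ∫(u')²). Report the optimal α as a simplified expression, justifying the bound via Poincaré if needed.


α = 3*(-20 + 3*π^2)/(4 + 9*π^2)

Coercivity of a(·,·) on H^1_0(1, 5/3) means a(u, u) ≥ α ||u||_{H^1}² for every u ∈ H^1_0.
The interval has length L = 2/3, and Poincaré/coercivity depend only on L. Here a(u, u) = ∫(u')² + (-15)·∫u².
Here c = -15 < 0 with |c| < (π/L)² = 9*π^2/4, so coercivity still holds. The condition a(u,u) ≥ α||u||_{H^1}² reads (1−α)∫(u')² ≥ (α−c)∫u². Any admissible α is ≤ 1 (rapidly oscillating u have ∫u²/∫(u')² → 0), and α = 1 would force 0 ≥ (1−c)∫u², impossible since c < 1; so 1−α > 0. By the sharp Poincaré inequality on H^1_0 of an interval of length L, ∫(u')² ≥ (π/L)²∫u² with equality for the first sine mode sin(π(x−x₀)/L) (x₀ the left endpoint), so the inequality holds for all u iff (1−α)(π/L)² ≥ α − c, i.e. α ≤ ((π/L)² + c)/((π/L)² + 1) = (1 + c(L/π)²)/(1 + (L/π)²). (Direct route, valid since c ≤ 0: Poincaré gives c∫u² ≥ c(L/π)²∫(u')², so a(u,u) ≥ (1 + c(L/π)²)∫(u')², while ||u||_{H^1}² ≤ (1 + (L/π)²)∫(u')²; dividing yields the same α.) With (π/L)² = 9*π^2/4 and c = -15, the largest admissible constant is α = ((π/L)² + c)/((π/L)² + 1).
Simplifying, α = 3*(-20 + 3*π^2)/(4 + 9*π^2).


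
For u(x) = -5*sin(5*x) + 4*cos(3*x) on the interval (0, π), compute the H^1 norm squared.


||u||_{H^1(0,π)}^2 = 405*π

u'(x) = -12*sin(3*x) - 25*cos(5*x).
Expand u² and (u')² and integrate term by term on (0, π), using: for integers n ≥ 1, ∫_0^π sin²(nx) dx = ∫_0^π cos²(nx) dx = π/2; for n ≠ n', ∫_0^π sin(nx)sin(n'x) dx = ∫_0^π cos(nx)cos(n'x) dx = 0; and by product-to-sum, ∫_0^π sin(nx)cos(n'x) dx = ½∫_0^π [sin((n+n')x) + sin((n−n')x)] dx, which is 0 when n+n' is even and 2n/(n²−n'²) when n+n' is odd (it need not vanish on (0, π)).
  u² squared terms: (-5)²·∫sin(5x)² dx = 25·π/2 = 25*π/2;  (4)²·∫cos(3x)² dx = 16·π/2 = 8*π.
  u² cross terms: 2·(-5)·(4)·∫sin(5x)·cos(3x) dx = -40·(0) = 0.
  So ∫_0^π u² dx = 25*π/2 + 8*π + 0 = 41*π/2.
  (u')² squared terms: (-25)²·∫cos(5x)² dx = 625·π/2 = 625*π/2;  (-12)²·∫sin(3x)² dx = 144·π/2 = 72*π.
  (u')² cross terms: 2·(-25)·(-12)·∫cos(5x)·sin(3x) dx = 600·(0) = 0.
  So ∫_0^π (u')² dx = 625*π/2 + 72*π + 0 = 769*π/2.
||u||_{H^1}^2 = (41*π/2) + (769*π/2) = 405*π.


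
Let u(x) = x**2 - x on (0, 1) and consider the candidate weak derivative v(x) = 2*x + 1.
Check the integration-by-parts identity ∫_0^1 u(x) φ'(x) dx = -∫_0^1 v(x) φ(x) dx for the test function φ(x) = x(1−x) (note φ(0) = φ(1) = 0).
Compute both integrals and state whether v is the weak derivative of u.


LHS = 0, RHS = -1/3. No, v is not the weak derivative of u.

u(x) = x**2 - x, classical derivative u'(x) = 2*x - 1.
φ(x) = x(1−x), so φ'(x) = 1 - 2*x.
Note φ(0) = φ(1) = 0, so the boundary term u·φ vanishes.
LHS = ∫_0^1 u(x) φ'(x) dx = ∫_0^1 (-2*x^3 + 3*x^2 - x) dx. Term by term:
  ∫_0^1 -2*x^3 dx = -1/2;  ∫_0^1 3*x^2 dx = 1;  ∫_0^1 -x dx = -1/2.
Sum: -1/2 + 1 − 1/2 = 0.
So LHS = 0.
∫_0^1 v(x) φ(x) dx = ∫_0^1 (-2*x^3 + x^2 + x) dx. Term by term:
  ∫_0^1 -2*x^3 dx = -1/2;  ∫_0^1 x^2 dx = 1/3;  ∫_0^1 x dx = 1/2.
Sum: -1/2 + 1/3 + 1/2 = 1/3.
So RHS = -∫_0^1 v(x) φ(x) dx = -1/3.
LHS − RHS = 1/3 ≠ 0, so the identity fails.
(For a valid weak derivative the identity must hold for EVERY test function, in particular this one. The failure shows v is NOT the weak derivative of u.)
Correct weak derivative would be u'(x) = 2*x - 1.


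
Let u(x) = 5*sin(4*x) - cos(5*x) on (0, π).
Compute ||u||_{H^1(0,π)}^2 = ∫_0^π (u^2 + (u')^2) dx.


||u||_{H^1(0,π)}^2 = 2080/9 + 451*π/2

u'(x) = 5*sin(5*x) + 20*cos(4*x).
Expand u² and (u')² and integrate term by term on (0, π), using: for integers n ≥ 1, ∫_0^π sin²(nx) dx = ∫_0^π cos²(nx) dx = π/2; for n ≠ n', ∫_0^π sin(nx)sin(n'x) dx = ∫_0^π cos(nx)cos(n'x) dx = 0; and by product-to-sum, ∫_0^π sin(nx)cos(n'x) dx = ½∫_0^π [sin((n+n')x) + sin((n−n')x)] dx, which is 0 when n+n' is even and 2n/(n²−n'²) when n+n' is odd (it need not vanish on (0, π)).
  u² squared terms: (-1)²·∫cos(5x)² dx = 1·π/2 = π/2;  (5)²·∫sin(4x)² dx = 25·π/2 = 25*π/2.
  u² cross terms: 2·(-1)·(5)·∫cos(5x)·sin(4x) dx = -10·(-8/9) = 80/9.
  So ∫_0^π u² dx = π/2 + 25*π/2 + 80/9 = 80/9 + 13*π.
  (u')² squared terms: (5)²·∫sin(5x)² dx = 25·π/2 = 25*π/2;  (20)²·∫cos(4x)² dx = 400·π/2 = 200*π.
  (u')² cross terms: 2·(5)·(20)·∫sin(5x)·cos(4x) dx = 200·(10/9) = 2000/9.
  So ∫_0^π (u')² dx = 25*π/2 + 200*π + 2000/9 = 2000/9 + 425*π/2.
||u||_{H^1}^2 = (80/9 + 13*π) + (2000/9 + 425*π/2) = 2080/9 + 451*π/2.


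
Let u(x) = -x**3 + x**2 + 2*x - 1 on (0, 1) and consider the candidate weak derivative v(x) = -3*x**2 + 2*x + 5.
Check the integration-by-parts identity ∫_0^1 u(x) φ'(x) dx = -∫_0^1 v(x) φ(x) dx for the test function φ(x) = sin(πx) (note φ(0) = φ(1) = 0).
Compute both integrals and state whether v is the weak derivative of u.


LHS = -3/π - 12/π^3, RHS = -9/π - 12/π^3. No, v is not the weak derivative of u.

u(x) = -x**3 + x**2 + 2*x - 1, classical derivative u'(x) = -3*x**2 + 2*x + 2.
φ(x) = sin(πx), so φ'(x) = π*cos(π*x).
Note φ(0) = φ(1) = 0, so the boundary term u·φ vanishes.
LHS = ∫_0^1 u(x) φ'(x) dx = ∫_0^1 (-π*x^3*cos(π*x) + π*x^2*cos(π*x) + 2*π*x*cos(π*x) - π*cos(π*x)) dx. Term by term:
  ∫_0^1 -π*cos(π*x) dx = 0;  ∫_0^1 π*x^2*cos(π*x) dx = -2/π;  ∫_0^1 -π*x^3*cos(π*x) dx = -12/π^3 + 3/π;
  ∫_0^1 2*π*x*cos(π*x) dx = -4/π.
Sum: 0 − 2/π + -12/π^3 + 3/π − 4/π = -3/π - 12/π^3.
So LHS = -3/π - 12/π^3.
∫_0^1 v(x) φ(x) dx = ∫_0^1 (-3*x^2*sin(π*x) + 2*x*sin(π*x) + 5*sin(π*x)) dx. Term by term:
  ∫_0^1 5*sin(π*x) dx = 10/π;  ∫_0^1 -3*x^2*sin(π*x) dx = -3/π + 12/π^3;  ∫_0^1 2*x*sin(π*x) dx = 2/π.
Sum: 10/π + -3/π + 12/π^3 + 2/π = 12/π^3 + 9/π.
So RHS = -∫_0^1 v(x) φ(x) dx = -9/π - 12/π^3.
LHS − RHS = 6/π ≠ 0, so the identity fails.
(For a valid weak derivative the identity must hold for EVERY test function, in particular this one. The failure shows v is NOT the weak derivative of u.)
Correct weak derivative would be u'(x) = -3*x**2 + 2*x + 2.


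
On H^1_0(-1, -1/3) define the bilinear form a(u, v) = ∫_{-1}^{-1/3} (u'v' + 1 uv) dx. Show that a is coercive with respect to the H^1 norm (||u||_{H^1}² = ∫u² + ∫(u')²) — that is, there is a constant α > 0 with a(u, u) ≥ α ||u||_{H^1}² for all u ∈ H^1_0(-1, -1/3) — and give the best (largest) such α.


α = 1

Coercivity of a(·,·) on H^1_0(-1, -1/3) means a(u, u) ≥ α ||u||_{H^1}² for every u ∈ H^1_0.
The interval has length L = 2/3, and Poincaré/coercivity depend only on L. Here a(u, u) = ∫(u')² + (1)·∫u².
Here c = 1 ≥ 1, so a(u,u) = ∫(u')² + c∫u² ≥ ∫(u')² + ∫u² = ||u||_{H^1}², i.e. α = 1 works. No larger α is possible: a(u,u) ≥ α||u||_{H^1}² means (1−α)∫(u')² ≥ (α−c)∫u², and for the modes u_n = sin(nπ(x−x₀)/L) (x₀ the left endpoint) one has ∫u_n²/∫(u_n')² = (L/(nπ))² → 0, so a(u_n,u_n)/||u_n||_{H^1}² → 1. Hence the optimal constant is α = 1.
Therefore α = 1.


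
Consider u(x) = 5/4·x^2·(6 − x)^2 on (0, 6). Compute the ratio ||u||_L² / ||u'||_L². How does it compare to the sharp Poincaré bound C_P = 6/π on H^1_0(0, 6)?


||u||_L² / ||u'||_L² = sqrt(3) < C_P = 6/π.

u(x) = 5/4·x^2·(6 − x)^2, so u'(x) = 5*x*(x - 6)*(x - 3).
u(x) = 5/4·x^2·(6 − x)^2 vanishes at x = 0 and x = 6, so u ∈ H^1_0(0, 6). Differentiate via the product rule and integrate the resulting polynomials term by term.
  ∫_0^6 u² dx = ∫_0^6 (25*x^8/16 - 75*x^7/2 + 675*x^6/2 - 1350*x^5 + 2025*x^4) dx. Term by term:
    ∫_0^6 25*x^8/16 dx = 1749600;  ∫_0^6 -75*x^7/2 dx = -7873200;  ∫_0^6 675*x^6/2 dx = 94478400/7;
    ∫_0^6 -1350*x^5 dx = -10497600;  ∫_0^6 2025*x^4 dx = 3149280.
  Sum: 1749600 − 7873200 + 94478400/7 − 10497600 + 3149280 = 174960/7.
  ∫_0^6 (u')² dx = ∫_0^6 (25*x^6 - 450*x^5 + 2925*x^4 - 8100*x^3 + 8100*x^2) dx. Term by term:
    ∫_0^6 25*x^6 dx = 6998400/7;  ∫_0^6 -450*x^5 dx = -3499200;  ∫_0^6 2925*x^4 dx = 4548960;
    ∫_0^6 -8100*x^3 dx = -2624400;  ∫_0^6 8100*x^2 dx = 583200.
  Sum: 6998400/7 − 3499200 + 4548960 − 2624400 + 583200 = 58320/7.
∫_0^6 u² dx = 174960/7, so ||u||_L² = 108*sqrt(105)/7.
∫_0^6 (u')² dx = 58320/7, so ||u'||_L² = 108*sqrt(35)/7.
Ratio ||u||_L² / ||u'||_L² = sqrt(3).
Sharp Poincaré constant on H^1_0(0, 6) is C_P = L/π = 6/π, achieved by sin(π/6·x).
A polynomial bump cannot attain the sharp Poincaré constant (only the first sine eigenfunction does), so the ratio is strictly less than C_P, consistent with ||u||_L² ≤ C_P ||u'||_L².


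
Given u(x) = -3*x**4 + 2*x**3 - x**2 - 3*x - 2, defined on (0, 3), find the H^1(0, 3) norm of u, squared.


||u||_{H^1}^2 = 47199

The H^1 norm (squared) on an interval (0, L) is
  ||u||_{H^1}^2 = ∫_0^L u(x)^2 dx + ∫_0^L u'(x)^2 dx.
Compute u'(x) = -12*x**3 + 6*x**2 - 2*x - 3.
Then u(x)^2 = 9*x**8 - 12*x**7 + 10*x**6 + 14*x**5 + x**4 - 2*x**3 + 13*x**2 + 12*x + 4 and u'(x)^2 = 144*x**6 - 144*x**5 + 84*x**4 + 48*x**3 - 32*x**2 + 12*x + 9.
Integrate each monomial from 0 to 3 using ∫_0^3 c·x^n dx = c·3^(n+1)/(n+1):
  ∫_0^3 u(x)^2 dx = ∫_0^3 (9*x^8 - 12*x^7 + 10*x^6 + 14*x^5 + x^4 - 2*x^3 + 13*x^2 + 12*x + 4) dx. Term by term:
    ∫_0^3 9*x^8 dx = 19683;  ∫_0^3 -12*x^7 dx = -19683/2;  ∫_0^3 10*x^6 dx = 21870/7;
    ∫_0^3 14*x^5 dx = 1701;  ∫_0^3 x^4 dx = 243/5;  ∫_0^3 -2*x^3 dx = -81/2;
    ∫_0^3 13*x^2 dx = 117;  ∫_0^3 12*x dx = 54;  ∫_0^3 4 dx = 12.
  Sum: 19683 − 19683/2 + 21870/7 + 1701 + 243/5 − 81/2 + 117 + 54 + 12 = 520026/35.
  ∫_0^3 u'(x)^2 dx = ∫_0^3 (144*x^6 - 144*x^5 + 84*x^4 + 48*x^3 - 32*x^2 + 12*x + 9) dx. Term by term:
    ∫_0^3 144*x^6 dx = 314928/7;  ∫_0^3 -144*x^5 dx = -17496;  ∫_0^3 84*x^4 dx = 20412/5;
    ∫_0^3 48*x^3 dx = 972;  ∫_0^3 -32*x^2 dx = -288;  ∫_0^3 12*x dx = 54;
    ∫_0^3 9 dx = 27.
  Sum: 314928/7 − 17496 + 20412/5 + 972 − 288 + 54 + 27 = 1131939/35.
Adding: ||u||_{H^1}^2 = 520026/35 + 1131939/35 = 47199.


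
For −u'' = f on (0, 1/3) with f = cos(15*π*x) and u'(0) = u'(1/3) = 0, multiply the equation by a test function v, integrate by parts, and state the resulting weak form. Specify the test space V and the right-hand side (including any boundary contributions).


V = H^1(0, 1/3) (no boundary constraint on v; u is determined up to an additive constant); weak form: ∫_0^1/3 u'v' dx = ∫_0^1/3 (cos(15*π*x)) v dx for all v ∈ V.

Multiply both sides by a test function v and integrate from 0 to 1/3:
  ∫_0^1/3 −u''(x) v(x) dx = ∫_0^1/3 f(x) v(x) dx.
Integrate the LHS by parts once:
  ∫_0^1/3 −u'' v dx = −[u'(x) v(x)]_0^1/3 + ∫_0^1/3 u'(x) v'(x) dx.
Thus ∫_0^1/3 u'(x) v'(x) dx = ∫_0^1/3 f(x) v(x) dx + [u'(x) v(x)]_0^1/3.
Choose V so that boundary terms are either known or forced to vanish.
u has homogeneous Neumann: u'(0) = u'(1/3) = 0. So [u' v]_0^1/3 = 0·v(1/3) − 0·v(0) = 0 for any v; take V = H^1(0, 1/3).
Weak formulation: find u (satisfying any essential BC) such that ∫_0^1/3 u'(x) v'(x) dx = ∫_0^1/3 f v dx for all v ∈ V (homogeneous Neumann, so boundary terms vanish).
Substituting f(x) = cos(15*π*x), the right-hand side is ∫_0^1/3 (cos(15*π*x)) v dx.
Compatibility check (pure Neumann): taking v ≡ 1 ∈ V gives 0 = ∫_0^1/3 f dx + (0) − (0), i.e. ∫_0^1/3 f dx must equal u'(0) − u'(1/3) = 0. Indeed ∫_0^1/3 (cos(15*π*x)) dx = 0, so the data are compatible. The solution is then unique only up to an additive constant (fix it e.g. by requiring ∫_0^1/3 u dx = 0).


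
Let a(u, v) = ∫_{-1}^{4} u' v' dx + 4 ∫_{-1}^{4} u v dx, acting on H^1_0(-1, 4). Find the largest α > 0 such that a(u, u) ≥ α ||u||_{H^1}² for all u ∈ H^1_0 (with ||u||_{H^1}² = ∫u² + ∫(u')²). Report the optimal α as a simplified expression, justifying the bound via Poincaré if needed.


α = 1

Coercivity of a(·,·) on H^1_0(-1, 4) means a(u, u) ≥ α ||u||_{H^1}² for every u ∈ H^1_0.
The interval has length L = 5, and Poincaré/coercivity depend only on L. Here a(u, u) = ∫(u')² + (4)·∫u².
Here c = 4 ≥ 1, so a(u,u) = ∫(u')² + c∫u² ≥ ∫(u')² + ∫u² = ||u||_{H^1}², i.e. α = 1 works. No larger α is possible: a(u,u) ≥ α||u||_{H^1}² means (1−α)∫(u')² ≥ (α−c)∫u², and for the modes u_n = sin(nπ(x−x₀)/L) (x₀ the left endpoint) one has ∫u_n²/∫(u_n')² = (L/(nπ))² → 0, so a(u_n,u_n)/||u_n||_{H^1}² → 1. Hence the optimal constant is α = 1.
Therefore α = 1.


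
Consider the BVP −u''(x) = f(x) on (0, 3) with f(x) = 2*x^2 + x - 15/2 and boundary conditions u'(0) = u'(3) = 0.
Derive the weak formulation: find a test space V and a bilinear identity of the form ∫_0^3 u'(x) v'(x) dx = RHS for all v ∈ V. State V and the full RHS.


V = H^1(0, 3) (no boundary constraint on v; u is determined up to an additive constant); weak form: ∫_0^3 u'v' dx = ∫_0^3 (2*x^2 + x - 15/2) v dx for all v ∈ V.

Multiply both sides by a test function v and integrate from 0 to 3:
  ∫_0^3 −u''(x) v(x) dx = ∫_0^3 f(x) v(x) dx.
Integrate the LHS by parts once:
  ∫_0^3 −u'' v dx = −[u'(x) v(x)]_0^3 + ∫_0^3 u'(x) v'(x) dx.
Thus ∫_0^3 u'(x) v'(x) dx = ∫_0^3 f(x) v(x) dx + [u'(x) v(x)]_0^3.
Choose V so that boundary terms are either known or forced to vanish.
u has homogeneous Neumann: u'(0) = u'(3) = 0. So [u' v]_0^3 = 0·v(3) − 0·v(0) = 0 for any v; take V = H^1(0, 3).
Weak formulation: find u (satisfying any essential BC) such that ∫_0^3 u'(x) v'(x) dx = ∫_0^3 f v dx for all v ∈ V (homogeneous Neumann, so boundary terms vanish).
Substituting f(x) = 2*x^2 + x - 15/2, the right-hand side is ∫_0^3 (2*x^2 + x - 15/2) v dx.
Compatibility check (pure Neumann): taking v ≡ 1 ∈ V gives 0 = ∫_0^3 f dx + (0) − (0), i.e. ∫_0^3 f dx must equal u'(0) − u'(3) = 0. Indeed ∫_0^3 (2*x^2 + x - 15/2) dx = 0, so the data are compatible. The solution is then unique only up to an additive constant (fix it e.g. by requiring ∫_0^3 u dx = 0).


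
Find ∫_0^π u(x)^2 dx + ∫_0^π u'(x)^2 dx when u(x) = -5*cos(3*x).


||u||_{H^1(0,π)}^2 = 125*π

u'(x) = 15*sin(3*x).
Expand u² and (u')² and integrate term by term on (0, π), using: for integers n ≥ 1, ∫_0^π sin²(nx) dx = ∫_0^π cos²(nx) dx = π/2; for n ≠ n', ∫_0^π sin(nx)sin(n'x) dx = ∫_0^π cos(nx)cos(n'x) dx = 0; and by product-to-sum, ∫_0^π sin(nx)cos(n'x) dx = ½∫_0^π [sin((n+n')x) + sin((n−n')x)] dx, which is 0 when n+n' is even and 2n/(n²−n'²) when n+n' is odd (it need not vanish on (0, π)).
  u² squared terms: (-5)²·∫cos(3x)² dx = 25·π/2 = 25*π/2.
  So ∫_0^π u² dx = 25*π/2.
  (u')² squared terms: (15)²·∫sin(3x)² dx = 225·π/2 = 225*π/2.
  So ∫_0^π (u')² dx = 225*π/2.
||u||_{H^1}^2 = (25*π/2) + (225*π/2) = 125*π.


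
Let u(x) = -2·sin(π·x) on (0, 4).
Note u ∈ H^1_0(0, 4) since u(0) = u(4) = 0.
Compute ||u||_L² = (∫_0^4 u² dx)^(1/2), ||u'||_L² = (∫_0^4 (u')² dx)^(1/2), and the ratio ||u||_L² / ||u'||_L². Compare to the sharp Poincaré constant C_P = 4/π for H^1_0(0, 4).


||u||_L² / ||u'||_L² = 1/π < C_P = 4/π.

u(x) = -2·sin(π·x), so u'(x) = -2*π*cos(π*x).
Writing u(x) = A·sin(kπx/L) with A = -2 and k = 4, use ∫_0^L sin²(kπx/L) dx = L/2 and ∫_0^L cos²(kπx/L) dx = L/2.
u² = 4·sin²(π·x) and (u')² = 4*π^2·cos²(π·x), and each of sin², cos² integrates to L/2 = 2 over (0, 4).
∫_0^4 u² dx = 8, so ||u||_L² = 2*sqrt(2).
∫_0^4 (u')² dx = 8*π^2, so ||u'||_L² = 2*sqrt(2)*π.
Ratio ||u||_L² / ||u'||_L² = 1/π.
Sharp Poincaré constant on H^1_0(0, 4) is C_P = L/π = 4/π, achieved by sin(π/4·x).
This is the k = 4 harmonic; the ratio L/(kπ) is strictly less than C_P = L/π, consistent with the sharp inequality ||u||_L² ≤ C_P ||u'||_L².


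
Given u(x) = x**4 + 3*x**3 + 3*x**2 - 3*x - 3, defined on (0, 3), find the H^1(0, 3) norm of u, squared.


||u||_{H^1}^2 = 4653801/140

The H^1 norm (squared) on an interval (0, L) is
  ||u||_{H^1}^2 = ∫_0^L u(x)^2 dx + ∫_0^L u'(x)^2 dx.
Compute u'(x) = 4*x**3 + 9*x**2 + 6*x - 3.
Then u(x)^2 = x**8 + 6*x**7 + 15*x**6 + 12*x**5 - 15*x**4 - 36*x**3 - 9*x**2 + 18*x + 9 and u'(x)^2 = 16*x**6 + 72*x**5 + 129*x**4 + 84*x**3 - 18*x**2 - 36*x + 9.
Integrate each monomial from 0 to 3 using ∫_0^3 c·x^n dx = c·3^(n+1)/(n+1):
  ∫_0^3 u(x)^2 dx = ∫_0^3 (x^8 + 6*x^7 + 15*x^6 + 12*x^5 - 15*x^4 - 36*x^3 - 9*x^2 + 18*x + 9) dx. Term by term:
    ∫_0^3 x^8 dx = 2187;  ∫_0^3 6*x^7 dx = 19683/4;  ∫_0^3 15*x^6 dx = 32805/7;
    ∫_0^3 12*x^5 dx = 1458;  ∫_0^3 -15*x^4 dx = -729;  ∫_0^3 -36*x^3 dx = -729;
    ∫_0^3 -9*x^2 dx = -81;  ∫_0^3 18*x dx = 81;  ∫_0^3 9 dx = 27.
  Sum: 2187 + 19683/4 + 32805/7 + 1458 − 729 − 729 − 81 + 81 + 27 = 330993/28.
  ∫_0^3 u'(x)^2 dx = ∫_0^3 (16*x^6 + 72*x^5 + 129*x^4 + 84*x^3 - 18*x^2 - 36*x + 9) dx. Term by term:
    ∫_0^3 16*x^6 dx = 34992/7;  ∫_0^3 72*x^5 dx = 8748;  ∫_0^3 129*x^4 dx = 31347/5;
    ∫_0^3 84*x^3 dx = 1701;  ∫_0^3 -18*x^2 dx = -162;  ∫_0^3 -36*x dx = -162;
    ∫_0^3 9 dx = 27.
  Sum: 34992/7 + 8748 + 31347/5 + 1701 − 162 − 162 + 27 = 749709/35.
Adding: ||u||_{H^1}^2 = 330993/28 + 749709/35 = 4653801/140.


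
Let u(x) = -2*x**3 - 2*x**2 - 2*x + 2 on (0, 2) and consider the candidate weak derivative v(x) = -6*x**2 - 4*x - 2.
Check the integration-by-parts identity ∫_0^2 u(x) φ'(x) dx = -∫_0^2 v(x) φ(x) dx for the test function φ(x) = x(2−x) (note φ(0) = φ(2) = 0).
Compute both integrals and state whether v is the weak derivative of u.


LHS = 88/5, RHS = 88/5. Yes, v = u' weakly.

u(x) = -2*x**3 - 2*x**2 - 2*x + 2, classical derivative u'(x) = -6*x**2 - 4*x - 2.
φ(x) = x(2−x), so φ'(x) = 2 - 2*x.
Note φ(0) = φ(2) = 0, so the boundary term u·φ vanishes.
LHS = ∫_0^2 u(x) φ'(x) dx = ∫_0^2 (4*x^4 - 8*x + 4) dx. Term by term:
  ∫_0^2 4*x^4 dx = 128/5;  ∫_0^2 -8*x dx = -16;  ∫_0^2 4 dx = 8.
Sum: 128/5 − 16 + 8 = 88/5.
So LHS = 88/5.
∫_0^2 v(x) φ(x) dx = ∫_0^2 (6*x^4 - 8*x^3 - 6*x^2 - 4*x) dx. Term by term:
  ∫_0^2 6*x^4 dx = 192/5;  ∫_0^2 -8*x^3 dx = -32;  ∫_0^2 -6*x^2 dx = -16;
  ∫_0^2 -4*x dx = -8.
Sum: 192/5 − 32 − 16 − 8 = -88/5.
So RHS = -∫_0^2 v(x) φ(x) dx = 88/5.
LHS = RHS, so the identity holds for this test φ.
Moreover u is smooth here and v(x) = u'(x) = -6*x**2 - 4*x - 2 pointwise, so the identity holds for every test function. Hence v is the weak derivative of u.


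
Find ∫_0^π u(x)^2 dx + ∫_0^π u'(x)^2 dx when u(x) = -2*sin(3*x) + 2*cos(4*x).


||u||_{H^1(0,π)}^2 = 816/7 + 54*π

u'(x) = -8*sin(4*x) - 6*cos(3*x).
Expand u² and (u')² and integrate term by term on (0, π), using: for integers n ≥ 1, ∫_0^π sin²(nx) dx = ∫_0^π cos²(nx) dx = π/2; for n ≠ n', ∫_0^π sin(nx)sin(n'x) dx = ∫_0^π cos(nx)cos(n'x) dx = 0; and by product-to-sum, ∫_0^π sin(nx)cos(n'x) dx = ½∫_0^π [sin((n+n')x) + sin((n−n')x)] dx, which is 0 when n+n' is even and 2n/(n²−n'²) when n+n' is odd (it need not vanish on (0, π)).
  u² squared terms: (-2)²·∫sin(3x)² dx = 4·π/2 = 2*π;  (2)²·∫cos(4x)² dx = 4·π/2 = 2*π.
  u² cross terms: 2·(-2)·(2)·∫sin(3x)·cos(4x) dx = -8·(-6/7) = 48/7.
  So ∫_0^π u² dx = 2*π + 2*π + 48/7 = 48/7 + 4*π.
  (u')² squared terms: (-8)²·∫sin(4x)² dx = 64·π/2 = 32*π;  (-6)²·∫cos(3x)² dx = 36·π/2 = 18*π.
  (u')² cross terms: 2·(-8)·(-6)·∫sin(4x)·cos(3x) dx = 96·(8/7) = 768/7.
  So ∫_0^π (u')² dx = 32*π + 18*π + 768/7 = 768/7 + 50*π.
||u||_{H^1}^2 = (48/7 + 4*π) + (768/7 + 50*π) = 816/7 + 54*π.


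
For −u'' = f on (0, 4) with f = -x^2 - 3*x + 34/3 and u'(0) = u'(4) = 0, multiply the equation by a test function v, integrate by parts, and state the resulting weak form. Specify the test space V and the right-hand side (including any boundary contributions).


V = H^1(0, 4) (no boundary constraint on v; u is determined up to an additive constant); weak form: ∫_0^4 u'v' dx = ∫_0^4 (-x^2 - 3*x + 34/3) v dx for all v ∈ V.

Multiply both sides by a test function v and integrate from 0 to 4:
  ∫_0^4 −u''(x) v(x) dx = ∫_0^4 f(x) v(x) dx.
Integrate the LHS by parts once:
  ∫_0^4 −u'' v dx = −[u'(x) v(x)]_0^4 + ∫_0^4 u'(x) v'(x) dx.
Thus ∫_0^4 u'(x) v'(x) dx = ∫_0^4 f(x) v(x) dx + [u'(x) v(x)]_0^4.
Choose V so that boundary terms are either known or forced to vanish.
u has homogeneous Neumann: u'(0) = u'(4) = 0. So [u' v]_0^4 = 0·v(4) − 0·v(0) = 0 for any v; take V = H^1(0, 4).
Weak formulation: find u (satisfying any essential BC) such that ∫_0^4 u'(x) v'(x) dx = ∫_0^4 f v dx for all v ∈ V (homogeneous Neumann, so boundary terms vanish).
Substituting f(x) = -x^2 - 3*x + 34/3, the right-hand side is ∫_0^4 (-x^2 - 3*x + 34/3) v dx.
Compatibility check (pure Neumann): taking v ≡ 1 ∈ V gives 0 = ∫_0^4 f dx + (0) − (0), i.e. ∫_0^4 f dx must equal u'(0) − u'(4) = 0. Indeed ∫_0^4 (-x^2 - 3*x + 34/3) dx = 0, so the data are compatible. The solution is then unique only up to an additive constant (fix it e.g. by requiring ∫_0^4 u dx = 0).


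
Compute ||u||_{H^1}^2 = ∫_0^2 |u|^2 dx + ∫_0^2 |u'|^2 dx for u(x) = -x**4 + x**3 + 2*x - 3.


||u||_{H^1}^2 = 26254/315

The H^1 norm (squared) on an interval (0, L) is
  ||u||_{H^1}^2 = ∫_0^L u(x)^2 dx + ∫_0^L u'(x)^2 dx.
Compute u'(x) = -4*x**3 + 3*x**2 + 2.
Then u(x)^2 = x**8 - 2*x**7 + x**6 - 4*x**5 + 10*x**4 - 6*x**3 + 4*x**2 - 12*x + 9 and u'(x)^2 = 16*x**6 - 24*x**5 + 9*x**4 - 16*x**3 + 12*x**2 + 4.
Integrate each monomial from 0 to 2 using ∫_0^2 c·x^n dx = c·2^(n+1)/(n+1):
  ∫_0^2 u(x)^2 dx = ∫_0^2 (x^8 - 2*x^7 + x^6 - 4*x^5 + 10*x^4 - 6*x^3 + 4*x^2 - 12*x + 9) dx. Term by term:
    ∫_0^2 x^8 dx = 512/9;  ∫_0^2 -2*x^7 dx = -64;  ∫_0^2 x^6 dx = 128/7;
    ∫_0^2 -4*x^5 dx = -128/3;  ∫_0^2 10*x^4 dx = 64;  ∫_0^2 -6*x^3 dx = -24;
    ∫_0^2 4*x^2 dx = 32/3;  ∫_0^2 -12*x dx = -24;  ∫_0^2 9 dx = 18.
  Sum: 512/9 − 64 + 128/7 − 128/3 + 64 − 24 + 32/3 − 24 + 18 = 830/63.
  ∫_0^2 u'(x)^2 dx = ∫_0^2 (16*x^6 - 24*x^5 + 9*x^4 - 16*x^3 + 12*x^2 + 4) dx. Term by term:
    ∫_0^2 16*x^6 dx = 2048/7;  ∫_0^2 -24*x^5 dx = -256;  ∫_0^2 9*x^4 dx = 288/5;
    ∫_0^2 -16*x^3 dx = -64;  ∫_0^2 12*x^2 dx = 32;  ∫_0^2 4 dx = 8.
  Sum: 2048/7 − 256 + 288/5 − 64 + 32 + 8 = 2456/35.
Adding: ||u||_{H^1}^2 = 830/63 + 2456/35 = 26254/315.


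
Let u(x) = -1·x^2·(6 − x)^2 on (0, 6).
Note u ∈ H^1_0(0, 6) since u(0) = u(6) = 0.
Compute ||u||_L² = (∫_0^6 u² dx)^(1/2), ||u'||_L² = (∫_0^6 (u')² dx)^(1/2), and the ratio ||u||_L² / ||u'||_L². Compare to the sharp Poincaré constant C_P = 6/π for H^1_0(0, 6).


||u||_L² / ||u'||_L² = sqrt(3) < C_P = 6/π.

u(x) = -1·x^2·(6 − x)^2, so u'(x) = 4*x*(-x^2 + 9*x - 18).
u(x) = -1·x^2·(6 − x)^2 vanishes at x = 0 and x = 6, so u ∈ H^1_0(0, 6). Differentiate via the product rule and integrate the resulting polynomials term by term.
  ∫_0^6 u² dx = ∫_0^6 (x^8 - 24*x^7 + 216*x^6 - 864*x^5 + 1296*x^4) dx. Term by term:
    ∫_0^6 x^8 dx = 1119744;  ∫_0^6 -24*x^7 dx = -5038848;  ∫_0^6 216*x^6 dx = 60466176/7;
    ∫_0^6 -864*x^5 dx = -6718464;  ∫_0^6 1296*x^4 dx = 10077696/5.
  Sum: 1119744 − 5038848 + 60466176/7 − 6718464 + 10077696/5 = 559872/35.
  ∫_0^6 (u')² dx = ∫_0^6 (16*x^6 - 288*x^5 + 1872*x^4 - 5184*x^3 + 5184*x^2) dx. Term by term:
    ∫_0^6 16*x^6 dx = 4478976/7;  ∫_0^6 -288*x^5 dx = -2239488;  ∫_0^6 1872*x^4 dx = 14556672/5;
    ∫_0^6 -5184*x^3 dx = -1679616;  ∫_0^6 5184*x^2 dx = 373248.
  Sum: 4478976/7 − 2239488 + 14556672/5 − 1679616 + 373248 = 186624/35.
∫_0^6 u² dx = 559872/35, so ||u||_L² = 432*sqrt(105)/35.
∫_0^6 (u')² dx = 186624/35, so ||u'||_L² = 432*sqrt(35)/35.
Ratio ||u||_L² / ||u'||_L² = sqrt(3).
Sharp Poincaré constant on H^1_0(0, 6) is C_P = L/π = 6/π, achieved by sin(π/6·x).
A polynomial bump cannot attain the sharp Poincaré constant (only the first sine eigenfunction does), so the ratio is strictly less than C_P, consistent with ||u||_L² ≤ C_P ||u'||_L².


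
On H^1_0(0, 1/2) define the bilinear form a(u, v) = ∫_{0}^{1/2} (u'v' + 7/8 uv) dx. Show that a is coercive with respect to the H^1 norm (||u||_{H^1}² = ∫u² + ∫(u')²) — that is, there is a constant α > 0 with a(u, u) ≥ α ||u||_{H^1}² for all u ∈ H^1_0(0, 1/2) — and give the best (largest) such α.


α = (7 + 32*π^2)/(8*(1 + 4*π^2))

Coercivity of a(·,·) on H^1_0(0, 1/2) means a(u, u) ≥ α ||u||_{H^1}² for every u ∈ H^1_0.
The interval has length L = 1/2, and Poincaré/coercivity depend only on L. Here a(u, u) = ∫(u')² + (7/8)·∫u².
Here 0 < c = 7/8 < 1. The condition a(u,u) ≥ α||u||_{H^1}² reads (1−α)∫(u')² ≥ (α−c)∫u². Any admissible α is ≤ 1 (rapidly oscillating u have ∫u²/∫(u')² → 0), and α = 1 would force 0 ≥ (1−c)∫u², impossible since c < 1; so 1−α > 0. By the sharp Poincaré inequality on H^1_0 of an interval of length L, ∫(u')² ≥ (π/L)²∫u² with equality for the first sine mode sin(π(x−x₀)/L) (x₀ the left endpoint), so the inequality holds for all u iff (1−α)(π/L)² ≥ α − c, i.e. α ≤ ((π/L)² + c)/((π/L)² + 1) = (1 + c(L/π)²)/(1 + (L/π)²). With (π/L)² = 4*π^2 and c = 7/8, the largest admissible constant is α = ((π/L)² + c)/((π/L)² + 1).
Simplifying, α = (7 + 32*π^2)/(8*(1 + 4*π^2)).


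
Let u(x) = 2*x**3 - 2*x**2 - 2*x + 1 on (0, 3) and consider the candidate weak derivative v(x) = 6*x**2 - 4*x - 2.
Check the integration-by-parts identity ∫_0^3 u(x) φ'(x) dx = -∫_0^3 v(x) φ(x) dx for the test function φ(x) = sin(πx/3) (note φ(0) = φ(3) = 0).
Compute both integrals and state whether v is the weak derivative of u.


LHS = -114/π + 648/π^3, RHS = -114/π + 648/π^3. Yes, v = u' weakly.

u(x) = 2*x**3 - 2*x**2 - 2*x + 1, classical derivative u'(x) = 6*x**2 - 4*x - 2.
φ(x) = sin(πx/3), so φ'(x) = π*cos(π*x/3)/3.
Note φ(0) = φ(3) = 0, so the boundary term u·φ vanishes.
LHS = ∫_0^3 u(x) φ'(x) dx = ∫_0^3 (2*π*x^3*cos(π*x/3)/3 - 2*π*x^2*cos(π*x/3)/3 - 2*π*x*cos(π*x/3)/3 + π*cos(π*x/3)/3) dx. Term by term:
  ∫_0^3 π*cos(π*x/3)/3 dx = 0;  ∫_0^3 -2*π*x*cos(π*x/3)/3 dx = 12/π;  ∫_0^3 -2*π*x^2*cos(π*x/3)/3 dx = 36/π;
  ∫_0^3 2*π*x^3*cos(π*x/3)/3 dx = -162/π + 648/π^3.
Sum: 0 + 12/π + 36/π + -162/π + 648/π^3 = -114/π + 648/π^3.
So LHS = -114/π + 648/π^3.
∫_0^3 v(x) φ(x) dx = ∫_0^3 (6*x^2*sin(π*x/3) - 4*x*sin(π*x/3) - 2*sin(π*x/3)) dx. Term by term:
  ∫_0^3 -2*sin(π*x/3) dx = -12/π;  ∫_0^3 -4*x*sin(π*x/3) dx = -36/π;  ∫_0^3 6*x^2*sin(π*x/3) dx = -648/π^3 + 162/π.
Sum: -12/π − 36/π + -648/π^3 + 162/π = -648/π^3 + 114/π.
So RHS = -∫_0^3 v(x) φ(x) dx = -114/π + 648/π^3.
LHS = RHS, so the identity holds for this test φ.
Moreover u is smooth here and v(x) = u'(x) = 6*x**2 - 4*x - 2 pointwise, so the identity holds for every test function. Hence v is the weak derivative of u.


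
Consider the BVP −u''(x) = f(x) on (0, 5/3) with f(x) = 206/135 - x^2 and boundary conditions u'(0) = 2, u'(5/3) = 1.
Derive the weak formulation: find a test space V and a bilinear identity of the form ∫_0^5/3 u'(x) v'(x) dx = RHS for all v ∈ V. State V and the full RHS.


V = H^1(0, 5/3) (v unrestricted at boundary; u is determined up to an additive constant); weak form: ∫_0^5/3 u'v' dx = ∫_0^5/3 (206/135 - x^2) v dx + v(5/3) − 2·v(0) for all v ∈ V.

Multiply both sides by a test function v and integrate from 0 to 5/3:
  ∫_0^5/3 −u''(x) v(x) dx = ∫_0^5/3 f(x) v(x) dx.
Integrate the LHS by parts once:
  ∫_0^5/3 −u'' v dx = −[u'(x) v(x)]_0^5/3 + ∫_0^5/3 u'(x) v'(x) dx.
Thus ∫_0^5/3 u'(x) v'(x) dx = ∫_0^5/3 f(x) v(x) dx + [u'(x) v(x)]_0^5/3.
Choose V so that boundary terms are either known or forced to vanish.
u has inhomogeneous Neumann u'(0) = 2, u'(5/3) = 1. [u' v]_0^5/3 = (1)·v(5/3) − (2)·v(0) = v(5/3) − 2·v(0). Take V = H^1(0, 5/3); boundary term becomes part of RHS.
Weak formulation: find u (satisfying any essential BC) such that ∫_0^5/3 u'(x) v'(x) dx = ∫_0^5/3 f v dx + v(5/3) − 2·v(0) for all v ∈ V (Neumann data are natural BCs: they enter the RHS as boundary terms).
Substituting f(x) = 206/135 - x^2, the right-hand side is ∫_0^5/3 (206/135 - x^2) v dx + v(5/3) − 2·v(0).
Compatibility check (pure Neumann): taking v ≡ 1 ∈ V gives 0 = ∫_0^5/3 f dx + (1) − (2), i.e. ∫_0^5/3 f dx must equal u'(0) − u'(5/3) = 1. Indeed ∫_0^5/3 (206/135 - x^2) dx = 1, so the data are compatible. The solution is then unique only up to an additive constant (fix it e.g. by requiring ∫_0^5/3 u dx = 0).


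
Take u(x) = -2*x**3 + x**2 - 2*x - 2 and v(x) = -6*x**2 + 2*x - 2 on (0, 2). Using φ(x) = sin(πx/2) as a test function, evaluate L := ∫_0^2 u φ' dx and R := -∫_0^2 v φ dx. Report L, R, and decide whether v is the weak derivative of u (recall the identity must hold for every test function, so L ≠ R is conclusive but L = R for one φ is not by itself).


LHS = -192/π^3 + 48/π, RHS = -192/π^3 + 48/π. Yes, v = u' weakly.

u(x) = -2*x**3 + x**2 - 2*x - 2, classical derivative u'(x) = -6*x**2 + 2*x - 2.
φ(x) = sin(πx/2), so φ'(x) = π*cos(π*x/2)/2.
Note φ(0) = φ(2) = 0, so the boundary term u·φ vanishes.
LHS = ∫_0^2 u(x) φ'(x) dx = ∫_0^2 (-π*x^3*cos(π*x/2) + π*x^2*cos(π*x/2)/2 - π*x*cos(π*x/2) - π*cos(π*x/2)) dx. Term by term:
  ∫_0^2 -π*cos(π*x/2) dx = 0;  ∫_0^2 π*x^2*cos(π*x/2)/2 dx = -8/π;  ∫_0^2 -π*x*cos(π*x/2) dx = 8/π;
  ∫_0^2 -π*x^3*cos(π*x/2) dx = -192/π^3 + 48/π.
Sum: 0 − 8/π + 8/π + -192/π^3 + 48/π = -192/π^3 + 48/π.
So LHS = -192/π^3 + 48/π.
∫_0^2 v(x) φ(x) dx = ∫_0^2 (-6*x^2*sin(π*x/2) + 2*x*sin(π*x/2) - 2*sin(π*x/2)) dx. Term by term:
  ∫_0^2 -2*sin(π*x/2) dx = -8/π;  ∫_0^2 -6*x^2*sin(π*x/2) dx = -48/π + 192/π^3;  ∫_0^2 2*x*sin(π*x/2) dx = 8/π.
Sum: -8/π + -48/π + 192/π^3 + 8/π = -48/π + 192/π^3.
So RHS = -∫_0^2 v(x) φ(x) dx = -192/π^3 + 48/π.
LHS = RHS, so the identity holds for this test φ.
Moreover u is smooth here and v(x) = u'(x) = -6*x**2 + 2*x - 2 pointwise, so the identity holds for every test function. Hence v is the weak derivative of u.


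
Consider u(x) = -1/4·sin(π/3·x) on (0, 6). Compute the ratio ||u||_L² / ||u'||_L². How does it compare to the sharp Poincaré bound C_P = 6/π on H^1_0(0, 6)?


||u||_L² / ||u'||_L² = 3/π < C_P = 6/π.

u(x) = -1/4·sin(π/3·x), so u'(x) = -π*cos(π*x/3)/12.
Writing u(x) = A·sin(kπx/L) with A = -1/4 and k = 2, use ∫_0^L sin²(kπx/L) dx = L/2 and ∫_0^L cos²(kπx/L) dx = L/2.
u² = 1/16·sin²(π/3·x) and (u')² = π^2/144·cos²(π/3·x), and each of sin², cos² integrates to L/2 = 3 over (0, 6).
∫_0^6 u² dx = 3/16, so ||u||_L² = sqrt(3)/4.
∫_0^6 (u')² dx = π^2/48, so ||u'||_L² = sqrt(3)*π/12.
Ratio ||u||_L² / ||u'||_L² = 3/π.
Sharp Poincaré constant on H^1_0(0, 6) is C_P = L/π = 6/π, achieved by sin(π/6·x).
This is the k = 2 harmonic; the ratio L/(kπ) is strictly less than C_P = L/π, consistent with the sharp inequality ||u||_L² ≤ C_P ||u'||_L².


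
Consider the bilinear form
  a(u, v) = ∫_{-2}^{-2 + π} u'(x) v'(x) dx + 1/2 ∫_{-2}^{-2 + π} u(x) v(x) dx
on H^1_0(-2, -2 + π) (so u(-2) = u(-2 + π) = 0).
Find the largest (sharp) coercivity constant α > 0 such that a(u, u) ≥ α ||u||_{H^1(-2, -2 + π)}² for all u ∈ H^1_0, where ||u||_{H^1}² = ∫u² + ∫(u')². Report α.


α = 3/4

Coercivity of a(·,·) on H^1_0(-2, -2 + π) means a(u, u) ≥ α ||u||_{H^1}² for every u ∈ H^1_0.
The interval has length L = π, and Poincaré/coercivity depend only on L. Here a(u, u) = ∫(u')² + (1/2)·∫u².
Here 0 < c = 1/2 < 1. The condition a(u,u) ≥ α||u||_{H^1}² reads (1−α)∫(u')² ≥ (α−c)∫u². Any admissible α is ≤ 1 (rapidly oscillating u have ∫u²/∫(u')² → 0), and α = 1 would force 0 ≥ (1−c)∫u², impossible since c < 1; so 1−α > 0. By the sharp Poincaré inequality on H^1_0 of an interval of length L, ∫(u')² ≥ (π/L)²∫u² with equality for the first sine mode sin(π(x−x₀)/L) (x₀ the left endpoint), so the inequality holds for all u iff (1−α)(π/L)² ≥ α − c, i.e. α ≤ ((π/L)² + c)/((π/L)² + 1) = (1 + c(L/π)²)/(1 + (L/π)²). With (π/L)² = 1 and c = 1/2, the largest admissible constant is α = ((π/L)² + c)/((π/L)² + 1).
Simplifying, α = 3/4.
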